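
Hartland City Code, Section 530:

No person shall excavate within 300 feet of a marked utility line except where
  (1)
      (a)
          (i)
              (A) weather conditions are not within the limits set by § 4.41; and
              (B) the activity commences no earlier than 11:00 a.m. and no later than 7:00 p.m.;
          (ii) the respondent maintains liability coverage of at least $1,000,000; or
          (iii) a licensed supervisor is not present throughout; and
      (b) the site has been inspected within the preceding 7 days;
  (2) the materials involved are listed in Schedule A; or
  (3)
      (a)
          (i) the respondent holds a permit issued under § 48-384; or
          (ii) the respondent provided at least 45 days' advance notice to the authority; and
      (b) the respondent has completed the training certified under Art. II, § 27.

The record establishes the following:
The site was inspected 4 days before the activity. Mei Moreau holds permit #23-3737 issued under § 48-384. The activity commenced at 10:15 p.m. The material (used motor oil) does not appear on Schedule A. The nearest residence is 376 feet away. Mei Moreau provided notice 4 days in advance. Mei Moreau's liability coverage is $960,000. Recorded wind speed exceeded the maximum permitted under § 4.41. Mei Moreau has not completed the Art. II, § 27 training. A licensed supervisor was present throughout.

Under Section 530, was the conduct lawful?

(A) not (weather ok) — holds.
(B) start within hours — not met.
(i) = T AND F = false.
(ii) coverage ≥ $1,000,000 — not met.
(iii) not (supervisor present) — fails.
So (a) is not satisfied (F OR F OR F).
(b) site inspected — satisfied.
So (1) is not satisfied (F AND T).
(2) Schedule A material — not satisfied.
(i) holds permit — satisfied.
(ii) ≥45 days' notice — not met.
(a): T OR F → true.
(b) training certified — not satisfied.
(3): T AND F → false.
So Overall is not satisfied (F OR F OR F).

No — unlawful.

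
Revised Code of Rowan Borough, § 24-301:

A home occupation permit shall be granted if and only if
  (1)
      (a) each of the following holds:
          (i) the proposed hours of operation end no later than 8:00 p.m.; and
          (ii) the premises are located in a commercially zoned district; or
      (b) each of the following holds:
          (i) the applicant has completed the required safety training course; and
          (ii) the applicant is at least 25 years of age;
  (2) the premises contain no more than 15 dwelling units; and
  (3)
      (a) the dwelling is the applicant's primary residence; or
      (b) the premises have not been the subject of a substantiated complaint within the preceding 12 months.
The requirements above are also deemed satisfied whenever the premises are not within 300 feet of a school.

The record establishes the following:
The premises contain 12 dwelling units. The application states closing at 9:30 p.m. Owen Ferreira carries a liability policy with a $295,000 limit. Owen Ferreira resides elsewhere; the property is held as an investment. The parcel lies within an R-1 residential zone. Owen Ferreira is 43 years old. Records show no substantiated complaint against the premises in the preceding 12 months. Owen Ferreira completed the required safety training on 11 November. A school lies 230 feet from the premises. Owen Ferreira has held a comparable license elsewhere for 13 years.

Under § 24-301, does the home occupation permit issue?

Yes — granted.

(i) closes by 8 p.m. — not satisfied.
(ii) commercially zoned — not met.
So (a) is not satisfied (F AND F).
(i) safety training — holds.
(ii) age ≥ 25 — met.
(b) = T AND T = true.
So (1) is satisfied (F OR T).
(2) ≤ 15 units — holds.
(a) primary residence — not satisfied.
(b) no complaint in 12 mo. — satisfied.
So (3) is satisfied (F OR T).
Overall: T AND T AND T → true.
Exception (≥300 ft from school) — not satisfied.
Result: main true OR exception false → true.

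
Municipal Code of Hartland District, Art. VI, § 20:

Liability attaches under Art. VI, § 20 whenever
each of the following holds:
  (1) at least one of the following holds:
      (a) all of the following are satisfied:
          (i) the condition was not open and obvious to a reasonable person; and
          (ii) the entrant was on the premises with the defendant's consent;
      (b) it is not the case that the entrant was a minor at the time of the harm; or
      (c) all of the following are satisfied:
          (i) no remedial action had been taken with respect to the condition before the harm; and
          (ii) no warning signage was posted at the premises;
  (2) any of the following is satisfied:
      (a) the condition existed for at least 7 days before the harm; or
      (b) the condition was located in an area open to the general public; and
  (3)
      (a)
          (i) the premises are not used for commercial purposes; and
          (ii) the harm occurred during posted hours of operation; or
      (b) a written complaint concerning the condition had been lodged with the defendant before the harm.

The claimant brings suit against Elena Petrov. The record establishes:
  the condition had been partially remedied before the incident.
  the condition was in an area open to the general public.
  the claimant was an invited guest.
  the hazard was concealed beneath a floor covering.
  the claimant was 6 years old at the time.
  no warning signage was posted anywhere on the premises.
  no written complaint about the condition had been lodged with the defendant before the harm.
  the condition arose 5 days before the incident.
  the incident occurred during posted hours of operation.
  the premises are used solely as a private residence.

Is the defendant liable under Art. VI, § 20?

Yes — liable.

(i) not open/obvious — holds.
(ii) consent to enter — holds.
(a) = T AND T = true.
(b) not (entrant a minor) — fails.
(i) no remedial action — fails.
(ii) no signage posted — met.
(c): F AND T → false.
So (1) is satisfied (T OR F OR F).
(a) condition ≥7 days old — not met.
(b) public area — satisfied.
(2) = F OR T = true.
(i) not (commercial use) — met.
(ii) during posted hours — satisfied.
(a): T AND T → true.
(b) complaint lodged — fails.
(3) = T OR F = true.
So Overall is satisfied (T AND T AND T).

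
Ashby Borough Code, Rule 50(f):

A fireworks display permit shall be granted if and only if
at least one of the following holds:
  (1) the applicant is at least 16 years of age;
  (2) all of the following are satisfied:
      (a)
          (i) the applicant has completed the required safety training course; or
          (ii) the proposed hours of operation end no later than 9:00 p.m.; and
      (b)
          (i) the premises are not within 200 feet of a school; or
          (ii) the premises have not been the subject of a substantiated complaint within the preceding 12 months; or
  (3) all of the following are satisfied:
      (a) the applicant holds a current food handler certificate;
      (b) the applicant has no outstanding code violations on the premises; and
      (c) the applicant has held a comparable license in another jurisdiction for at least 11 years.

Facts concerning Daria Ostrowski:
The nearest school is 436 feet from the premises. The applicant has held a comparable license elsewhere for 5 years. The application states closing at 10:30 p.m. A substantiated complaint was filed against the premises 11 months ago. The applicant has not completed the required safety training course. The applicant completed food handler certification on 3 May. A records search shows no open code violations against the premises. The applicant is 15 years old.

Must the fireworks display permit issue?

No — denied.

(1) age ≥ 16 — not met.
(i) safety training — not met.
(ii) closes by 9 p.m. — not satisfied.
(a): F OR F → false.
(i) ≥200 ft from school — satisfied.
(ii) no complaint in 12 mo. — not satisfied.
(b) = T OR F = true.
So (2) is not satisfied (F AND T).
(a) food handler cert. — holds.
(b) no code violations — satisfied.
(c) prior license ≥ 11 yr — fails.
So (3) is not satisfied (T AND T AND F).
Overall: F OR F OR F → false.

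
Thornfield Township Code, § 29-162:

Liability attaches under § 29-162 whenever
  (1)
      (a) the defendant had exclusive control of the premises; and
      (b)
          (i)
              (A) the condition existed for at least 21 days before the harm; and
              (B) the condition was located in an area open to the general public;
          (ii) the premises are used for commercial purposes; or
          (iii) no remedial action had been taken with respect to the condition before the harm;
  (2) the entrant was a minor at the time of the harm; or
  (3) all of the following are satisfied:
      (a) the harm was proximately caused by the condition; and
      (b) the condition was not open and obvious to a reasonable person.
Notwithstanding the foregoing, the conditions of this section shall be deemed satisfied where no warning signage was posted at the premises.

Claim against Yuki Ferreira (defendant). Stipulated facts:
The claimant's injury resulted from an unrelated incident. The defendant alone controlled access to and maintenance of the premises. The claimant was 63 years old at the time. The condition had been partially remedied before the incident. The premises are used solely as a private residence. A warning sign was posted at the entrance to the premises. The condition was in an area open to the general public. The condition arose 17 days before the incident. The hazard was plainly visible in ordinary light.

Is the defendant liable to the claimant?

No — not liable.

(a) exclusive control — holds.
(A) condition ≥21 days old — fails.
(B) public area — holds.
(i) = F AND T = false.
(ii) commercial use — not satisfied.
(iii) no remedial action — not satisfied.
(b) = F OR F OR F = false.
So (1) is not satisfied (T AND F).
(2) entrant a minor — fails.
(a) proximate cause — not met.
(b) not open/obvious — not met.
(3) = F AND F = false.
So Overall is not satisfied (F OR F OR F).
Exception (no signage posted) — not satisfied.
Result: main false OR exception false → false.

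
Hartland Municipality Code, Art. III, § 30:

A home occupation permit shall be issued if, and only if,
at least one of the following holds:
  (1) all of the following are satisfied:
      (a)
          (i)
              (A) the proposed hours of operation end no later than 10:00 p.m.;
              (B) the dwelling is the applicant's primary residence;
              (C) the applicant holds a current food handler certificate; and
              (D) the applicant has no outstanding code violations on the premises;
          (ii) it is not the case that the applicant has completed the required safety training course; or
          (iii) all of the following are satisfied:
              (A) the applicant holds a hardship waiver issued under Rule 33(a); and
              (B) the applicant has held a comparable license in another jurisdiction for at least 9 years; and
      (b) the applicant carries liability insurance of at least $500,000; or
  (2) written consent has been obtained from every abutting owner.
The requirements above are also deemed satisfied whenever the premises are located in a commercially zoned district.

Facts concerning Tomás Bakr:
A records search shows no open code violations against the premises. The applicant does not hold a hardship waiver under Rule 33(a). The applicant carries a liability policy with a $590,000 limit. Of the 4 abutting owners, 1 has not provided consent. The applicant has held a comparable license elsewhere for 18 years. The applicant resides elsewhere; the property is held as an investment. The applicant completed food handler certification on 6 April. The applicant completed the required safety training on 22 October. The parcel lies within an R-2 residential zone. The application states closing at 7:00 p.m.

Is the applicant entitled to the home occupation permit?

No — denied.

(A) closes by 10 p.m. — holds.
(B) primary residence — not met.
(C) food handler cert. — met.
(D) no code violations — met.
(i) = T AND F AND T AND T = false.
(ii) not (safety training) — not met.
(A) hardship waiver — not met.
(B) prior license ≥ 9 yr — holds.
(iii): F AND T → false.
(a): F OR F OR F → false.
(b) insurance ≥ $500,000 — holds.
So (1) is not satisfied (F AND T).
(2) all abutters consent — fails.
Overall: F OR F → false.
Exception (commercially zoned) — not satisfied.
Result: main false OR exception false → false.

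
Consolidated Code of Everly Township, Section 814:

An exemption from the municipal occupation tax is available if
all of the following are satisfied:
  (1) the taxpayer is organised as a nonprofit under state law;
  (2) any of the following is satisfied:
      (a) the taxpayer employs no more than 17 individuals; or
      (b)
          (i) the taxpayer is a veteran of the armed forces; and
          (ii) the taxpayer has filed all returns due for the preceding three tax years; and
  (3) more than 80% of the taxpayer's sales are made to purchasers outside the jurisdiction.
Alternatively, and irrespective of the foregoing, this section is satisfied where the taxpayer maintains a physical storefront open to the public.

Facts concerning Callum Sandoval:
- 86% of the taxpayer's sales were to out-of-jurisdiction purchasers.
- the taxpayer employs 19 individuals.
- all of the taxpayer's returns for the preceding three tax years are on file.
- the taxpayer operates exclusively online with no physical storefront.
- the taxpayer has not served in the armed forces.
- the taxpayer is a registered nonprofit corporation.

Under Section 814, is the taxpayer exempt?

No — not exempt.

(1) nonprofit — holds.
(a) ≤ 17 employees — not satisfied.
(i) veteran — not satisfied.
(ii) returns current — met.
So (b) is not satisfied (F AND T).
(2) = F OR F = false.
(3) >80% out-of-jur. sales — met.
So Overall is not satisfied (T AND F AND T).
Exception (has storefront) — not satisfied.
Result: main false OR exception false → false.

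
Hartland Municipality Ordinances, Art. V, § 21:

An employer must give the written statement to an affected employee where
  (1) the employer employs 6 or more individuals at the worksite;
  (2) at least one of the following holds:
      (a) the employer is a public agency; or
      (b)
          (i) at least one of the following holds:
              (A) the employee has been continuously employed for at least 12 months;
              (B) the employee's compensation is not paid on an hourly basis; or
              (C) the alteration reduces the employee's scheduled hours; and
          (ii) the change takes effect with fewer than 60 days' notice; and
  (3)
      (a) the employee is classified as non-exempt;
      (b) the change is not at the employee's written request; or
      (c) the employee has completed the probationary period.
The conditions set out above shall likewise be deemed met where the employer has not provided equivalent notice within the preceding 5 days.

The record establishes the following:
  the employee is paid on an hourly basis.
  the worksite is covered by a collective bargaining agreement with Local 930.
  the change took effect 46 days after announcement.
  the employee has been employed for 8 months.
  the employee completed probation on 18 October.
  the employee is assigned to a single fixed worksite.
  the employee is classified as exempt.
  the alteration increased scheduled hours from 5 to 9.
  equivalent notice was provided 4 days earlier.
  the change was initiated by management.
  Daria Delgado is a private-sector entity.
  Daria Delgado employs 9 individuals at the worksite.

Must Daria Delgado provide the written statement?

(1) ≥ 6 at site — satisfied.
(a) public agency — fails.
(A) tenure ≥ 12 mo. — fails.
(B) not (hourly-paid) — not met.
(C) hours reduced — fails.
So (i) is not satisfied (F OR F OR F).
(ii) < 60 days' notice — met.
So (b) is not satisfied (F AND T).
(2) = F OR F = false.
(a) non-exempt — not met.
(b) not employee-requested — holds.
(c) past probation — holds.
(3) = F OR T OR T = true.
Overall: T AND F AND T → false.
Exception (no recent notice) — not satisfied.
Result: main false OR exception false → false.

No — not required.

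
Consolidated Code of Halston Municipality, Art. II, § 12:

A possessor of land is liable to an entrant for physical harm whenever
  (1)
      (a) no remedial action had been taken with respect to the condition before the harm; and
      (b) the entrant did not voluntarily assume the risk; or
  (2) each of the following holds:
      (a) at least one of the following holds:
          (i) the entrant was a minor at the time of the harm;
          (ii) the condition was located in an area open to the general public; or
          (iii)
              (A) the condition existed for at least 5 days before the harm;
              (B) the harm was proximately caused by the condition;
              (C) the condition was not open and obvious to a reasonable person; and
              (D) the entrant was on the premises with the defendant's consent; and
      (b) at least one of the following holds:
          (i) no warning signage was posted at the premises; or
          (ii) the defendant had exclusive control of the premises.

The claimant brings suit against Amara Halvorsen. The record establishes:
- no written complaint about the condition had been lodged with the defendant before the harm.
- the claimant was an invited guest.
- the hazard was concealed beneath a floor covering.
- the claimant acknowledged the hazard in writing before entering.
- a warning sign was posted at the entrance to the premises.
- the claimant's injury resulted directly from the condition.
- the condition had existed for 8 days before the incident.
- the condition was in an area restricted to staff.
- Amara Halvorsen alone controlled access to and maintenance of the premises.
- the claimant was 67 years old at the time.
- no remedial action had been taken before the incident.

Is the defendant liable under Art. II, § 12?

(a) no remedial action — satisfied.
(b) no assumed risk — not met.
(1) = T AND F = false.
(i) entrant a minor — not satisfied.
(ii) public area — not met.
(A) condition ≥5 days old — satisfied.
(B) proximate cause — holds.
(C) not open/obvious — met.
(D) consent to enter — satisfied.
(iii): T AND T AND T AND T → true.
(a): F OR F OR T → true.
(i) no signage posted — not met.
(ii) exclusive control — holds.
(b): F OR T → true.
So (2) is satisfied (T AND T).
Overall: F OR T → true.

Yes — liable.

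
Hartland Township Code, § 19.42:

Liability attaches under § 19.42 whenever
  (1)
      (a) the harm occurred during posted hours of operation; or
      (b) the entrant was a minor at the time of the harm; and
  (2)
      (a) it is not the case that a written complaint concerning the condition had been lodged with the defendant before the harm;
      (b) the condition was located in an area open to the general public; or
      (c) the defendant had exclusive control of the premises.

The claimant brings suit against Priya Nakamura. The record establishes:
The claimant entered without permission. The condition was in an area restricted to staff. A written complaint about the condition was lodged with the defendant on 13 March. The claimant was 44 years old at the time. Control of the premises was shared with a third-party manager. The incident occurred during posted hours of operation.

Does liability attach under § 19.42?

(a) during posted hours — satisfied.
(b) entrant a minor — not met.
(1): T OR F → true.
(a) not (complaint lodged) — not satisfied.
(b) public area — not met.
(c) exclusive control — not satisfied.
(2) = F OR F OR F = false.
So Overall is not satisfied (T AND F).

No — not liable.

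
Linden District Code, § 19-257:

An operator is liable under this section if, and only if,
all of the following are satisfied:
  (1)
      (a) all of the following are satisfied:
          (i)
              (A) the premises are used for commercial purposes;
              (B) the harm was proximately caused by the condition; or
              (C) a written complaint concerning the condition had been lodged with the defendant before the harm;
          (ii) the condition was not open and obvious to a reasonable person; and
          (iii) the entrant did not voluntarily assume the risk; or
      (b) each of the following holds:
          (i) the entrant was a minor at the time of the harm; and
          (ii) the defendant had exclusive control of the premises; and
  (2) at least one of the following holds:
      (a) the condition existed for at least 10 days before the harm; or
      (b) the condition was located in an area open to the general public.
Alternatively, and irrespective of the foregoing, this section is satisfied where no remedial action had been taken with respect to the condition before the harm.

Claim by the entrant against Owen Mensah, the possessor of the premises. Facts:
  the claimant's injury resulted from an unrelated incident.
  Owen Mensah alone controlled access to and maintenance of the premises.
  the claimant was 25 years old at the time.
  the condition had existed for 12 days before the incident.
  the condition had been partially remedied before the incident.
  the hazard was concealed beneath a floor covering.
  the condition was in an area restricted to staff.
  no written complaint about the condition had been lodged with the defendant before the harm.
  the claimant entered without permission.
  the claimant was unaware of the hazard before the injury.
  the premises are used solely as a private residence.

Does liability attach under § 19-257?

(A) commercial use — not met.
(B) proximate cause — fails.
(C) complaint lodged — not met.
(i): F OR F OR F → false.
(ii) not open/obvious — holds.
(iii) no assumed risk — holds.
(a) = F AND T AND T = false.
(i) entrant a minor — not satisfied.
(ii) exclusive control — holds.
(b) = F AND T = false.
(1): F OR F → false.
(a) condition ≥10 days old — satisfied.
(b) public area — not met.
(2) = T OR F = true.
So Overall is not satisfied (F AND T).
Exception (no remedial action) — not satisfied.
Result: main false OR exception false → false.

No — not liable.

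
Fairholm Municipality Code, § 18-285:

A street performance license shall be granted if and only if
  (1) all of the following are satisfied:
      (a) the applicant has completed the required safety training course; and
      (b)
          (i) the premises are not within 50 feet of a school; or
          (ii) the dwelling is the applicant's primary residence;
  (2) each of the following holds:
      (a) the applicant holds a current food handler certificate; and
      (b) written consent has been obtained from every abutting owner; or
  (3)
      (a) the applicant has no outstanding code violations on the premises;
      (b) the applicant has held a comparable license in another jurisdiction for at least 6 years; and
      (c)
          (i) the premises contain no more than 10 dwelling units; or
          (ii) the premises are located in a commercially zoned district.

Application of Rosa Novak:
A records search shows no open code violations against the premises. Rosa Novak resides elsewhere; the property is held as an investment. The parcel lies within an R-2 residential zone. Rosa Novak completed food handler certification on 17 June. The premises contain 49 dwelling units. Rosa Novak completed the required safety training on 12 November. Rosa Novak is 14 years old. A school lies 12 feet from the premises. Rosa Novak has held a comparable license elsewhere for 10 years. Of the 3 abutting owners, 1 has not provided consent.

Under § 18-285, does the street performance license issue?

(a) safety training — satisfied.
(i) ≥50 ft from school — not satisfied.
(ii) primary residence — not met.
So (b) is not satisfied (F OR F).
(1): T AND F → false.
(a) food handler cert. — holds.
(b) all abutters consent — not met.
(2): T AND F → false.
(a) no code violations — holds.
(b) prior license ≥ 6 yr — holds.
(i) ≤ 10 units — not met.
(ii) commercially zoned — not met.
(c) = F OR F = false.
(3): T AND T AND F → false.
Overall: F OR F OR F → false.

No — denied.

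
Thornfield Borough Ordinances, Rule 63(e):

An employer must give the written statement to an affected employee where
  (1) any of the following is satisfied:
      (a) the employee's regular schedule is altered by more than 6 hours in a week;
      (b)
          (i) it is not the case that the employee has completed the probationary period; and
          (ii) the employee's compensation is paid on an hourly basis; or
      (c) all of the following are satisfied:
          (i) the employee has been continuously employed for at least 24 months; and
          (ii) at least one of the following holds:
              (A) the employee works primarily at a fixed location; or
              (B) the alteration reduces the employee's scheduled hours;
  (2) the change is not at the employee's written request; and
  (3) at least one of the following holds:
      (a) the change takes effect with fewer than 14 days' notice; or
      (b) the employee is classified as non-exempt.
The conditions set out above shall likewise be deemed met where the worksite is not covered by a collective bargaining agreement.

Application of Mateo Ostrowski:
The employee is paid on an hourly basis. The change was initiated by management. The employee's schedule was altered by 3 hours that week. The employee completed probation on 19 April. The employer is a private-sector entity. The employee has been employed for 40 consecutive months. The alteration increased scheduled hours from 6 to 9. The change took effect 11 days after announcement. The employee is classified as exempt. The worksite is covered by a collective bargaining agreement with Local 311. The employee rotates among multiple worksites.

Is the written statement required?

No — not required.

(a) schedule shift > 6h — not met.
(i) not (past probation) — not met.
(ii) hourly-paid — holds.
(b): F AND T → false.
(i) tenure ≥ 24 mo. — holds.
(A) fixed location — fails.
(B) hours reduced — fails.
So (ii) is not satisfied (F OR F).
So (c) is not satisfied (T AND F).
So (1) is not satisfied (F OR F OR F).
(2) not employee-requested — holds.
(a) < 14 days' notice — satisfied.
(b) non-exempt — fails.
(3) = T OR F = true.
Overall = F AND T AND T = false.
Exception (no CBA) — not satisfied.
Result: main false OR exception false → false.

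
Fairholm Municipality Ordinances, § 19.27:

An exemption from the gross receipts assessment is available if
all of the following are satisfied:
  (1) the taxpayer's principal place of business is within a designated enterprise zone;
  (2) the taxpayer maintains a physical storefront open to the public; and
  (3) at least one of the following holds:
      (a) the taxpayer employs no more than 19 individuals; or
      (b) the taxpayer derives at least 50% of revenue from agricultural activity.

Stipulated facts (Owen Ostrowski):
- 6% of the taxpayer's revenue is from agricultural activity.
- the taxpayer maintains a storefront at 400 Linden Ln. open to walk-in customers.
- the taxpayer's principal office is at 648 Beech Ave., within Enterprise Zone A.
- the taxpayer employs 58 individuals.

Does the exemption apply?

(1) in enterprise zone — satisfied.
(2) has storefront — satisfied.
(a) ≤ 19 employees — not satisfied.
(b) ≥50% agricultural — fails.
(3): F OR F → false.
Overall = T AND T AND F = false.

No — not exempt.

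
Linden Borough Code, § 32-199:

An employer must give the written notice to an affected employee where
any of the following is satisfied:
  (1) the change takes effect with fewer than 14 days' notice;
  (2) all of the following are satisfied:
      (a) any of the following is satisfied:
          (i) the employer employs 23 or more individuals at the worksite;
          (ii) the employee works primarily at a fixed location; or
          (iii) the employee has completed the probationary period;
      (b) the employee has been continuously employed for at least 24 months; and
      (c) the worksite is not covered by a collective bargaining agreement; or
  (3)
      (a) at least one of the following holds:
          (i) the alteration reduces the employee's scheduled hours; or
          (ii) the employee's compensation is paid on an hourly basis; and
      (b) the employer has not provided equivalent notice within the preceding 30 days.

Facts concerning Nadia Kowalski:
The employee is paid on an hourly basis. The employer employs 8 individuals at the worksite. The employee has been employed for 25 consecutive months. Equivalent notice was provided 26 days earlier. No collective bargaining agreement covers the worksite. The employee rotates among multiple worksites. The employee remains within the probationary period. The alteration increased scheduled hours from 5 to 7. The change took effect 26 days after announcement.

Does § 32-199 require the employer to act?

No — not required.

(1) < 14 days' notice — not met.
(i) ≥ 23 at site — not satisfied.
(ii) fixed location — fails.
(iii) past probation — not met.
So (a) is not satisfied (F OR F OR F).
(b) tenure ≥ 24 mo. — met.
(c) no CBA — met.
(2): F AND T AND T → false.
(i) hours reduced — not met.
(ii) hourly-paid — satisfied.
(a) = F OR T = true.
(b) no recent notice — fails.
(3) = T AND F = false.
Overall = F OR F OR F = false.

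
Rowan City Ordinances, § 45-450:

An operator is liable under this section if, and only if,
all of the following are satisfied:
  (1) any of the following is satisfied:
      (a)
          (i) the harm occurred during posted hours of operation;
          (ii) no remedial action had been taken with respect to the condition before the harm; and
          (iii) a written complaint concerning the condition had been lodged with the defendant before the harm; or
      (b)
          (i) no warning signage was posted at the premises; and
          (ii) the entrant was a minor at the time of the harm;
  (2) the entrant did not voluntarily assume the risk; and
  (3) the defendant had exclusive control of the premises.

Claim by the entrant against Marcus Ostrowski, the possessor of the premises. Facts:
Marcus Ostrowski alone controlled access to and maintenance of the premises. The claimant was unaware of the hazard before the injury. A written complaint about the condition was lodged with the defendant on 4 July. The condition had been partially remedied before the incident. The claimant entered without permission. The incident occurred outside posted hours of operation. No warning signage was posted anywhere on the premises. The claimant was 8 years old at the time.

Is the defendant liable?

Yes — liable.

(i) during posted hours — fails.
(ii) no remedial action — not satisfied.
(iii) complaint lodged — holds.
So (a) is not satisfied (F AND F AND T).
(i) no signage posted — met.
(ii) entrant a minor — satisfied.
(b) = T AND T = true.
(1) = F OR T = true.
(2) no assumed risk — holds.
(3) exclusive control — met.
So Overall is satisfied (T AND T AND T).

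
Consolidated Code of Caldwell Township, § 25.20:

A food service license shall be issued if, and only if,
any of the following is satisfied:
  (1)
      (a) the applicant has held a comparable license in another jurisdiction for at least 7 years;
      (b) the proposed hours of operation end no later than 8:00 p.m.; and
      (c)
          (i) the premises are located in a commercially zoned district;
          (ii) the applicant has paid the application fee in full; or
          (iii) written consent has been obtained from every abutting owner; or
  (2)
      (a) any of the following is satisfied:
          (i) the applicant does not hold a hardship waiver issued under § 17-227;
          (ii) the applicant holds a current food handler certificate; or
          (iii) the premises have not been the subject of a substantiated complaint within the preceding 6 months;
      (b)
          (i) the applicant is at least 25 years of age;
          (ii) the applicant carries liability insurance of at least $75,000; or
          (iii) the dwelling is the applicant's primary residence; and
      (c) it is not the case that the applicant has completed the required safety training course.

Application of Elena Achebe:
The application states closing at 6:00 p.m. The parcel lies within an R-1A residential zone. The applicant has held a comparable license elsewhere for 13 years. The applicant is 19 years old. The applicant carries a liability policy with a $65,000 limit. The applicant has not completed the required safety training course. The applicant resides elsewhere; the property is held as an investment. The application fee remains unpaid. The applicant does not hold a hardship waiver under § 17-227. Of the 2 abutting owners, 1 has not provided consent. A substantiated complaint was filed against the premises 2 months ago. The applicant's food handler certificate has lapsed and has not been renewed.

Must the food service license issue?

No — denied.

(a) prior license ≥ 7 yr — holds.
(b) closes by 8 p.m. — met.
(i) commercially zoned — not satisfied.
(ii) fee paid — not met.
(iii) all abutters consent — fails.
(c) = F OR F OR F = false.
(1): T AND T AND F → false.
(i) not (hardship waiver) — met.
(ii) food handler cert. — not met.
(iii) no complaint in 6 mo. — not satisfied.
So (a) is satisfied (T OR F OR F).
(i) age ≥ 25 — not met.
(ii) insurance ≥ $75,000 — not met.
(iii) primary residence — not satisfied.
(b) = F OR F OR F = false.
(c) not (safety training) — satisfied.
(2) = T AND F AND T = false.
Overall: F OR F → false.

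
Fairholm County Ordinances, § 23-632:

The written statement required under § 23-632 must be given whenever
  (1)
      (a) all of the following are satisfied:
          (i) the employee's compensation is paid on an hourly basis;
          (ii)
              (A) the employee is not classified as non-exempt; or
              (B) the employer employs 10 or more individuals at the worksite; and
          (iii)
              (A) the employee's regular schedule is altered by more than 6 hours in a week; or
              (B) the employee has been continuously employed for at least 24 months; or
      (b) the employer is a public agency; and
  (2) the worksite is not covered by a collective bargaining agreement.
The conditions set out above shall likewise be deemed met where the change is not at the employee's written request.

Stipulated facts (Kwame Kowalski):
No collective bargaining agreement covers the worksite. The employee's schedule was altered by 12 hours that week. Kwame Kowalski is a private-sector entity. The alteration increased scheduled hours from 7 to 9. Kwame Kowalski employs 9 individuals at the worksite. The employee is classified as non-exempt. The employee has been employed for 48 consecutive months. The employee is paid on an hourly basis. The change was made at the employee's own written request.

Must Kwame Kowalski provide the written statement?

No — not required.

(i) hourly-paid — holds.
(A) not (non-exempt) — fails.
(B) ≥ 10 at site — not satisfied.
(ii) = F OR F = false.
(A) schedule shift > 6h — satisfied.
(B) tenure ≥ 24 mo. — holds.
So (iii) is satisfied (T OR T).
(a): T AND F AND T → false.
(b) public agency — not satisfied.
So (1) is not satisfied (F OR F).
(2) no CBA — met.
Overall = F AND T = false.
Exception (not employee-requested) — not satisfied.
Result: main false OR exception false → false.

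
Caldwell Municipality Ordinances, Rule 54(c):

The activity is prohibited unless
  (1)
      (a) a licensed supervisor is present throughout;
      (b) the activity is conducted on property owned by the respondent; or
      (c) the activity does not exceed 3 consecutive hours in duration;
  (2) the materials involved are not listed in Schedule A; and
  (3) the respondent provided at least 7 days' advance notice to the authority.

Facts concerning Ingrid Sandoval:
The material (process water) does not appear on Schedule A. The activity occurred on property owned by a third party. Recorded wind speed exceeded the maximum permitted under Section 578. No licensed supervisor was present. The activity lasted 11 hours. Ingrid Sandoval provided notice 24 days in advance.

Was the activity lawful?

No — unlawful.

(a) supervisor present — not satisfied.
(b) own property — fails.
(c) ≤ 3 hrs duration — not met.
(1): F OR F OR F → false.
(2) not (Schedule A material) — met.
(3) ≥7 days' notice — satisfied.
Overall = F AND T AND T = false.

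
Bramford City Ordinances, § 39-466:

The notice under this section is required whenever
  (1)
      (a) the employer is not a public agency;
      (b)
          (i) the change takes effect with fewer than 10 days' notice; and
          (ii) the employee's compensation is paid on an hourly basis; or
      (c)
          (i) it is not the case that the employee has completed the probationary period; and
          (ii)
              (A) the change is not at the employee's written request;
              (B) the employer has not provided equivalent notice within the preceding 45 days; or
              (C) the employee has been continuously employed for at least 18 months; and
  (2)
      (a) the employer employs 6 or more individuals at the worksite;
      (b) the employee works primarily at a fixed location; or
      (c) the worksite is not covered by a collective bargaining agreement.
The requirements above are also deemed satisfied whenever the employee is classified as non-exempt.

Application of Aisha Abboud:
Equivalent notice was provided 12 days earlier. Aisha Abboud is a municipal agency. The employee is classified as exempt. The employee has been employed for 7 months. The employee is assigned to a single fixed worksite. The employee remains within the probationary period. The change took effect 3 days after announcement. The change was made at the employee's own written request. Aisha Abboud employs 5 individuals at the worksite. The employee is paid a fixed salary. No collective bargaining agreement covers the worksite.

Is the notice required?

(a) not (public agency) — not met.
(i) < 10 days' notice — met.
(ii) hourly-paid — not satisfied.
(b) = T AND F = false.
(i) not (past probation) — holds.
(A) not employee-requested — not satisfied.
(B) no recent notice — not satisfied.
(C) tenure ≥ 18 mo. — not satisfied.
So (ii) is not satisfied (F OR F OR F).
So (c) is not satisfied (T AND F).
(1) = F OR F OR F = false.
(a) ≥ 6 at site — fails.
(b) fixed location — met.
(c) no CBA — met.
(2) = F OR T OR T = true.
So Overall is not satisfied (F AND T).
Exception (non-exempt) — not satisfied.
Result: main false OR exception false → false.

No — not required.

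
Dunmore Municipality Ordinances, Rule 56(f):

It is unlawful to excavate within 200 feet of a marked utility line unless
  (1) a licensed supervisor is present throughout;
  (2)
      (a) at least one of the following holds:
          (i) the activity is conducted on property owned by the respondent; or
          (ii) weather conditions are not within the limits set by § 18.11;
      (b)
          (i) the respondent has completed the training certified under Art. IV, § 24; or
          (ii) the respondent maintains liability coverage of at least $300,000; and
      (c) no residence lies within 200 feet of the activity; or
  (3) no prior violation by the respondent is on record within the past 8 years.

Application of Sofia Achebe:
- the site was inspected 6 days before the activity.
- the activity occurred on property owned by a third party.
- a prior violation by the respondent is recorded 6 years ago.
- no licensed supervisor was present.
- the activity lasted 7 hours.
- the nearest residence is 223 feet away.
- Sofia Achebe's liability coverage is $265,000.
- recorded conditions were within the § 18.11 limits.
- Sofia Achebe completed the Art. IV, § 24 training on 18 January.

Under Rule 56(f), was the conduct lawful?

(1) supervisor present — fails.
(i) own property — not satisfied.
(ii) not (weather ok) — not met.
(a) = F OR F = false.
(i) training certified — met.
(ii) coverage ≥ $300,000 — not met.
(b) = T OR F = true.
(c) no residence in 200 ft — holds.
(2) = F AND T AND T = false.
(3) no prior violation — fails.
Overall: F OR F OR F → false.

No — unlawful.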